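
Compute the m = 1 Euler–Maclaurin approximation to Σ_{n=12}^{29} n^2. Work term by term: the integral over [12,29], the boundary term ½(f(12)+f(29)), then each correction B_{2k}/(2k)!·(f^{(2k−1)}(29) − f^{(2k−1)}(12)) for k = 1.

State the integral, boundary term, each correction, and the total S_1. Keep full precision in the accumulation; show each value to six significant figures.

The integral term ∫_12^29 x^2 dx = 7553.67.
Endpoint term: (f(12) + f(29))/2 = (144.000 + 841.000)/2 = 492.500.
Running total after boundary: 8046.17.
Correction k=1: B_{2}/2! · (f^{(1)}(29) − f^{(1)}(12)) = 1/12 · (58.0000 − 24.0000) = 2.83333.

S_1 ≈ 8049.00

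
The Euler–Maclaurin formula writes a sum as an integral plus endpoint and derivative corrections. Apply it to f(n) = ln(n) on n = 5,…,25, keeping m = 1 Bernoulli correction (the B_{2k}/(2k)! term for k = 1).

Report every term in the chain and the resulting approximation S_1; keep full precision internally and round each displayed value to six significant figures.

∫_5^25 ln(x) dx evaluates to 52.4247.
Boundary: ½(f(5) + f(25)) = ½(1.60944 + 3.21888) = 2.41416.
So far: 54.8389.
Order-1 term: 1/12 · (0.0400000 − 0.200000) = -0.0133333.

S_1 ≈ 54.8255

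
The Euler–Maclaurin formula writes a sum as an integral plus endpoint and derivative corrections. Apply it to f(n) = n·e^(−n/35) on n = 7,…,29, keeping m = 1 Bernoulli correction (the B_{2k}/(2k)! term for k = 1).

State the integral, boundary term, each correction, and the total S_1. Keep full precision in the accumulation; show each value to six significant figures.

∫_7^29 x·e^(−x/35) dx evaluates to 225.387.
Endpoint term: (f(7) + f(29))/2 = (5.73112 + 12.6635)/2 = 9.19731.
Integral + boundary = 234.585.
Correction k=1: B_{2}/2! · (f^{(1)}(29) − f^{(1)}(7)) = 1/12 · (0.0748582 − 0.654985) = -0.0483439.

S_1 ≈ 234.536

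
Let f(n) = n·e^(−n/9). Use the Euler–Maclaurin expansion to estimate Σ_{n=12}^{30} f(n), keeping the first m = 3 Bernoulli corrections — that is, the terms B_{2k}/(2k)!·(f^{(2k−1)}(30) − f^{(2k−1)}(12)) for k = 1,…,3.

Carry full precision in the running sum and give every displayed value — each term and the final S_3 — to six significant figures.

S_3 ≈ 39.4154

The integral term ∫_12^30 x·e^(−x/9) dx = 37.2983.
Boundary: ½(f(12) + f(30)) = ½(3.16317 + 1.07022) = 2.11669.
Integral + boundary = 39.4150.
Correction k=1: B_{2}/2! · (f^{(1)}(30) − f^{(1)}(12)) = 1/12 · (-0.0832393 − (-0.0878657)) = 0.000385533.
Partial sum through k=1: 39.4154.
Correction k=2: B_{4}/4! · (f^{(3)}(30) − f^{(3)}(12)) = −1/720 · (-0.000146807 − 0.00542381) = 7.73697e-06.
Partial sum through k=2: 39.4154.
Correction k=3: B_{6}/6! · (f^{(5)}(30) − f^{(5)}(12)) = 1/30240 · (9.06213e-06 − 0.000147313) = -4.57180e-09.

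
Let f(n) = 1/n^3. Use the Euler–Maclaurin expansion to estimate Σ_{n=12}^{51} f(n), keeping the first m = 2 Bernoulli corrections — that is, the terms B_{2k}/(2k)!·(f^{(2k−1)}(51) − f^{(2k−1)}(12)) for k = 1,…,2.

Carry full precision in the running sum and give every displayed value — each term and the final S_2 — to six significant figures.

∫_12^51 1/x^3 dx evaluates to 0.00327999.
½[f(12) + f(51)] = ½[0.000578704 + 7.53858e-06] = 0.000293121.
Integral + boundary = 0.00357311.
k=1: B_{2}/(2)! × [f^{(1)}(51) − f^{(1)}(12)] = 1/12 × (-4.43446e-07 − (-0.000144676)) = 1.20194e-05.
After k=1: 0.00358513.
k=2: B_{4}/(4)! × [f^{(3)}(51) − f^{(3)}(12)] = −1/720 × (-3.40981e-09 − (-2.00939e-05)) = -2.79034e-08.

S_2 ≈ 0.00358510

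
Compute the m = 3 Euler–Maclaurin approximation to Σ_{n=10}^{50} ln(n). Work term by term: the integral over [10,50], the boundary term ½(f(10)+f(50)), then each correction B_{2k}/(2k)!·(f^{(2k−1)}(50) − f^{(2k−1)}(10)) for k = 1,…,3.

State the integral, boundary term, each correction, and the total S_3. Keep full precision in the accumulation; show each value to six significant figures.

Integral: ∫_10^50 ln(x) dx = 132.575.
Endpoint term: (f(10) + f(50))/2 = (2.30259 + 3.91202)/2 = 3.10730.
Running total after boundary: 135.683.
Order-1 term: 1/12 · (0.0200000 − 0.100000) = -0.00666667.
Partial sum through k=1: 135.676.
Order-2 term: −1/720 · (1.60000e-05 − 0.00200000) = 2.75556e-06.
Partial sum through k=2: 135.676.
Order-3 term: 1/30240 · (7.68000e-08 − 0.000240000) = -7.93397e-09.

S_3 ≈ 135.676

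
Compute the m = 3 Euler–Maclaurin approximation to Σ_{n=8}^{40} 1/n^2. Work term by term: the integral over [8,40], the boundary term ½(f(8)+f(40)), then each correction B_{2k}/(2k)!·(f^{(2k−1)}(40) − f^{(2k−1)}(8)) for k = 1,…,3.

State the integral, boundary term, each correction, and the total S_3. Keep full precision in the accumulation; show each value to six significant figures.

∫_8^40 1/x^2 dx evaluates to 0.100000.
Endpoint term: (f(8) + f(40))/2 = (0.0156250 + 0.000625000)/2 = 0.00812500.
Integral + boundary = 0.108125.
k=1: B_{2}/(2)! × [f^{(1)}(40) − f^{(1)}(8)] = 1/12 × (-3.12500e-05 − (-0.00390625)) = 0.000322917.
Running total after k=1: 0.108448.
k=2: B_{4}/(4)! × [f^{(3)}(40) − f^{(3)}(8)] = −1/720 × (-2.34375e-07 − (-0.000732422)) = -1.01693e-06.
Running total after k=2: 0.108447.
k=3: B_{6}/(6)! × [f^{(5)}(40) − f^{(5)}(8)] = 1/30240 × (-4.39453e-09 − (-0.000343323)) = 1.13531e-08.

S_3 ≈ 0.108447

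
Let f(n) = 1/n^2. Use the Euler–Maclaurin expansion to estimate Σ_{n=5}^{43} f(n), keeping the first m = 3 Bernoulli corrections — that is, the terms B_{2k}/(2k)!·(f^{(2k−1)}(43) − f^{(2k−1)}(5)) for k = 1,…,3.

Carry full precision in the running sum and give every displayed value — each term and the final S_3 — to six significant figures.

S_3 ≈ 0.198335

The integral term ∫_5^43 1/x^2 dx = 0.176744.
½[f(5) + f(43)] = ½[0.0400000 + 0.000540833] = 0.0202704.
Running total after boundary: 0.197015.
k=1: B_{2}/(2)! × [f^{(1)}(43) − f^{(1)}(5)] = 1/12 × (-2.51550e-05 − (-0.0160000)) = 0.00133124.
Running total after k=1: 0.198346.
k=2: B_{4}/(4)! × [f^{(3)}(43) − f^{(3)}(5)] = −1/720 × (-1.63256e-07 − (-0.00768000)) = -1.06664e-05.
Running total after k=2: 0.198335.
k=3: B_{6}/(6)! × [f^{(5)}(43) − f^{(5)}(5)] = 1/30240 × (-2.64883e-09 − (-0.00921600)) = 3.04762e-07.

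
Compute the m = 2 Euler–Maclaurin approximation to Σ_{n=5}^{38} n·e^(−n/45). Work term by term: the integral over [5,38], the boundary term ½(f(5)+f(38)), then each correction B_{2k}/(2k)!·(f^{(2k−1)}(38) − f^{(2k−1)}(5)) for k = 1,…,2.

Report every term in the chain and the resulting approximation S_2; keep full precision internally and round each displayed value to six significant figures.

S_2 ≈ 418.443

∫_5^38 x·e^(−x/45) dx evaluates to 408.100.
Boundary: ½(f(5) + f(38)) = ½(4.47420 + 16.3323) = 10.4032.
Running total after boundary: 418.503.
Order-1 term: 1/12 · (0.0668572 − 0.795413) = -0.0607130.
After k=1: 418.443.
Order-2 term: −1/720 · (0.000457506 − 0.00127659) = 1.13761e-06.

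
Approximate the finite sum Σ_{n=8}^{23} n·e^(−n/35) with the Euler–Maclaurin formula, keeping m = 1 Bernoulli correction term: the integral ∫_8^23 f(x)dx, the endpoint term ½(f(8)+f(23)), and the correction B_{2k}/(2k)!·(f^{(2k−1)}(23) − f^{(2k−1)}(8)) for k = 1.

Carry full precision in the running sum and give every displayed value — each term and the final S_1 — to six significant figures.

S_1 ≈ 154.379

The integral term ∫_8^23 x·e^(−x/35) dx = 145.272.
½[f(8) + f(23)] = ½[6.36536 + 11.9216] = 9.14347.
Running total after boundary: 154.416.
Order-1 term: 1/12 · (0.177713 − 0.613802) = -0.0363407.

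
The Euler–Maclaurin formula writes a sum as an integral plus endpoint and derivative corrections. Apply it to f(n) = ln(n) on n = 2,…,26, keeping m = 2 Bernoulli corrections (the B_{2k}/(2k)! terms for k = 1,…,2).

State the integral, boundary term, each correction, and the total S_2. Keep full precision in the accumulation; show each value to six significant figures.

S_2 ≈ 61.2617

∫_2^26 ln(x) dx evaluates to 59.3242.
Endpoint term: (f(2) + f(26))/2 = (0.693147 + 3.25810)/2 = 1.97562.
So far: 61.2998.
Order-1 term: 1/12 · (0.0384615 − 0.500000) = -0.0384615.
Partial sum through k=1: 61.2614.
Order-2 term: −1/720 · (0.000113792 − 0.250000) = 0.000347064.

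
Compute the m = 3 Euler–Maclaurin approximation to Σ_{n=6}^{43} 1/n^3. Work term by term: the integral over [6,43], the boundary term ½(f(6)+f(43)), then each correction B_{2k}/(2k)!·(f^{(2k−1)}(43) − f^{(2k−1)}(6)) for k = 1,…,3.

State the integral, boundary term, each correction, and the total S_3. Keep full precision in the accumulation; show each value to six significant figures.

∫_6^43 1/x^3 dx evaluates to 0.0136185.
Endpoint term: (f(6) + f(43))/2 = (0.00462963 + 1.25775e-05)/2 = 0.00232110.
So far: 0.0159396.
Correction k=1: B_{2}/2! · (f^{(1)}(43) − f^{(1)}(6)) = 1/12 · (-8.77501e-07 − (-0.00231481)) = 0.000192828.
After k=1: 0.0161324.
Correction k=2: B_{4}/4! · (f^{(3)}(43) − f^{(3)}(6)) = −1/720 · (-9.49162e-09 − (-0.00128601)) = -1.78611e-06.
After k=2: 0.0161306.
Correction k=3: B_{6}/6! · (f^{(5)}(43) − f^{(5)}(6)) = 1/30240 · (-2.15602e-10 − (-0.00150034)) = 4.96145e-08.

S_3 ≈ 0.0161307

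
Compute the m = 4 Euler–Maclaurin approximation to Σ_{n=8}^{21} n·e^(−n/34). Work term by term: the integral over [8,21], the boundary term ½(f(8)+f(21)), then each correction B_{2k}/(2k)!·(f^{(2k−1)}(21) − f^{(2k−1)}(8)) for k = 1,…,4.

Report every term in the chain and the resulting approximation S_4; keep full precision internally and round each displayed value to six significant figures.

S_4 ≈ 129.067

The integral term ∫_8^21 x·e^(−x/34) dx = 120.277.
Endpoint term: (f(8) + f(21))/2 = (6.32271 + 11.3234)/2 = 8.82308.
Running total after boundary: 129.100.
Correction k=1: B_{2}/2! · (f^{(1)}(21) − f^{(1)}(8)) = 1/12 · (0.206169 − 0.604376) = -0.0331839.
Partial sum through k=1: 129.067.
Correction k=2: B_{4}/4! · (f^{(3)}(21) − f^{(3)}(8)) = −1/720 · (0.00111124 − 0.00189018) = 1.08187e-06.
Partial sum through k=2: 129.067.
Correction k=3: B_{6}/6! · (f^{(5)}(21) − f^{(5)}(8)) = 1/30240 · (1.76828e-06 − 2.81795e-06) = -3.47114e-11.
Partial sum through k=3: 129.067.
Correction k=4: B_{8}/8! · (f^{(7)}(21) − f^{(7)}(8)) = −1/1209600 · (2.22775e-09 − 3.46090e-09) = 1.01946e-15.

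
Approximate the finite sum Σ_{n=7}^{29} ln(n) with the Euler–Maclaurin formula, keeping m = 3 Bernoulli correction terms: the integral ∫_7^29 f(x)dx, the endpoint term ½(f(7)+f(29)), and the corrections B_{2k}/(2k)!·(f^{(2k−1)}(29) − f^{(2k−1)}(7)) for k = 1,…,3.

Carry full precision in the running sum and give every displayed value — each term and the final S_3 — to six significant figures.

S_3 ≈ 64.6778

The integral term ∫_7^29 ln(x) dx = 62.0302.
½[f(7) + f(29)] = ½[1.94591 + 3.36730] = 2.65660.
So far: 64.6868.
Correction k=1: B_{2}/2! · (f^{(1)}(29) − f^{(1)}(7)) = 1/12 · (0.0344828 − 0.142857) = -0.00903120.
Running total after k=1: 64.6778.
Correction k=2: B_{4}/4! · (f^{(3)}(29) − f^{(3)}(7)) = −1/720 · (8.20042e-05 − 0.00583090) = 7.98458e-06.
Running total after k=2: 64.6778.
Correction k=3: B_{6}/6! · (f^{(5)}(29) − f^{(5)}(7)) = 1/30240 · (1.17010e-06 − 0.00142798) = -4.71827e-08.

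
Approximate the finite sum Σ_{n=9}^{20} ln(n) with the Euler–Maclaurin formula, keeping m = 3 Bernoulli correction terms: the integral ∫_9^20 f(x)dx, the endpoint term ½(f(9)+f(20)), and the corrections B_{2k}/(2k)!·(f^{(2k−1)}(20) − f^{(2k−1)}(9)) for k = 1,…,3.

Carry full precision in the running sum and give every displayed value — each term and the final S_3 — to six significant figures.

The integral term ∫_9^20 ln(x) dx = 29.1396.
Endpoint term: (f(9) + f(20))/2 = (2.19722 + 2.99573)/2 = 2.59648.
Running total after boundary: 31.7361.
k=1: B_{2}/(2)! × [f^{(1)}(20) − f^{(1)}(9)] = 1/12 × (0.0500000 − 0.111111) = -0.00509259.
Running total after k=1: 31.7310.
k=2: B_{4}/(4)! × [f^{(3)}(20) − f^{(3)}(9)] = −1/720 × (0.000250000 − 0.00274348) = 3.46317e-06.
Running total after k=2: 31.7310.
k=3: B_{6}/(6)! × [f^{(5)}(20) − f^{(5)}(9)] = 1/30240 × (7.50000e-06 − 0.000406442) = -1.31925e-08.

S_3 ≈ 31.7310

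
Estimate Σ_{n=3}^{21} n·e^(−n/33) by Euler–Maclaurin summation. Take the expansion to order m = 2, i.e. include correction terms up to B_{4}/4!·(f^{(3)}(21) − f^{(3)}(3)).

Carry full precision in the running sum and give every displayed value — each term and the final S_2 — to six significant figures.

∫_3^21 x·e^(−x/33) dx evaluates to 141.705.
Endpoint term: (f(3) + f(21))/2 = (2.73930 + 11.1135)/2 = 6.92639.
So far: 148.632.
k=1: B_{2}/(2)! × [f^{(1)}(21) − f^{(1)}(3)] = 1/12 × (0.192441 − 0.830092) = -0.0531375.
Running total after k=1: 148.579.
k=2: B_{4}/(4)! × [f^{(3)}(21) − f^{(3)}(3)] = −1/720 × (0.00114864 − 0.00243920) = 1.79245e-06.

S_2 ≈ 148.579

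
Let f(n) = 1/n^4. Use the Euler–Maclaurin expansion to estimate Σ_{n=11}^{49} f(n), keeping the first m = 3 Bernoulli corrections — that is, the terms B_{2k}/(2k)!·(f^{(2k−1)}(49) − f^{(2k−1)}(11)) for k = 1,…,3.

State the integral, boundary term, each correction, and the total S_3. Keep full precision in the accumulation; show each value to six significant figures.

S_3 ≈ 0.000283902

∫_11^49 1/x^4 dx evaluates to 0.000247605.
Boundary: ½(f(11) + f(49)) = ½(6.83013e-05 + 1.73467e-07) = 3.42374e-05.
Running total after boundary: 0.000281842.
k=1: B_{2}/(2)! × [f^{(1)}(49) − f^{(1)}(11)] = 1/12 × (-1.41605e-08 − (-2.48369e-05)) = 2.06856e-06.
After k=1: 0.000283911.
k=2: B_{4}/(4)! × [f^{(3)}(49) − f^{(3)}(11)] = −1/720 × (-1.76933e-10 − (-6.15790e-06)) = -8.55239e-09.
After k=2: 0.000283902.
k=3: B_{6}/(6)! × [f^{(5)}(49) − f^{(5)}(11)] = 1/30240 × (-4.12672e-12 − (-2.84994e-06)) = 9.42438e-11.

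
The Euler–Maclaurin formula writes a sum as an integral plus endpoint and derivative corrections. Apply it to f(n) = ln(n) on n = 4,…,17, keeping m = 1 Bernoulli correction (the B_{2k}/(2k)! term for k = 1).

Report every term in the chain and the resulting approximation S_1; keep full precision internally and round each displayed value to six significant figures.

S_1 ≈ 31.7133

∫_4^17 ln(x) dx evaluates to 29.6194.
½[f(4) + f(17)] = ½[1.38629 + 2.83321] = 2.10975.
Running total after boundary: 31.7292.
Order-1 term: 1/12 · (0.0588235 − 0.250000) = -0.0159314.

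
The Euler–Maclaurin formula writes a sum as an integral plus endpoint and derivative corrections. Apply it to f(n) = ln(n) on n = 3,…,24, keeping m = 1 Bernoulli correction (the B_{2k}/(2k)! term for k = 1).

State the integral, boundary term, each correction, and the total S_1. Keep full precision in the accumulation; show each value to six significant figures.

S_1 ≈ 54.0915

The integral term ∫_3^24 ln(x) dx = 51.9775.
Boundary: ½(f(3) + f(24)) = ½(1.09861 + 3.17805) = 2.13833.
Integral + boundary = 54.1158.
k=1: B_{2}/(2)! × [f^{(1)}(24) − f^{(1)}(3)] = 1/12 × (0.0416667 − 0.333333) = -0.0243056.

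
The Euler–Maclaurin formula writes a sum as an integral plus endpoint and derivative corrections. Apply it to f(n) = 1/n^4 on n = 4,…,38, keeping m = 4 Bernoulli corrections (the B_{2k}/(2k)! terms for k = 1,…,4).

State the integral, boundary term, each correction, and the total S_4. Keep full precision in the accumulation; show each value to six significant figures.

The integral term ∫_4^38 1/x^4 dx = 0.00520226.
½[f(4) + f(38)] = ½[0.00390625 + 4.79585e-07] = 0.00195336.
So far: 0.00715562.
Order-1 term: 1/12 · (-5.04826e-08 − (-0.00390625)) = 0.000325517.
Partial sum through k=1: 0.00748114.
Order-2 term: −1/720 · (-1.04881e-09 − (-0.00732422)) = -1.01725e-05.
Partial sum through k=2: 0.00747097.
Order-3 term: 1/30240 · (-4.06740e-11 − (-0.0256348)) = 8.47711e-07.
Partial sum through k=3: 0.00747182.
Order-4 term: −1/1209600 · (-2.53508e-12 − (-0.144196)) = -1.19209e-07.

S_4 ≈ 0.00747170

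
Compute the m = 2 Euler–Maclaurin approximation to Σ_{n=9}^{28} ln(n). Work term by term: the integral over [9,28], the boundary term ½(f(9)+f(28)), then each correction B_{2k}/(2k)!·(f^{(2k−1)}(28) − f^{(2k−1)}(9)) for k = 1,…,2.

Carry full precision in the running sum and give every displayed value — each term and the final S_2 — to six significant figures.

The integral term ∫_9^28 ln(x) dx = 54.5267.
½[f(9) + f(28)] = ½[2.19722 + 3.33220] = 2.76471.
Integral + boundary = 57.2914.
Correction k=1: B_{2}/2! · (f^{(1)}(28) − f^{(1)}(9)) = 1/12 · (0.0357143 − 0.111111) = -0.00628307.
After k=1: 57.2851.
Correction k=2: B_{4}/4! · (f^{(3)}(28) − f^{(3)}(9)) = −1/720 · (9.11079e-05 − 0.00274348) = 3.68386e-06.

S_2 ≈ 57.2851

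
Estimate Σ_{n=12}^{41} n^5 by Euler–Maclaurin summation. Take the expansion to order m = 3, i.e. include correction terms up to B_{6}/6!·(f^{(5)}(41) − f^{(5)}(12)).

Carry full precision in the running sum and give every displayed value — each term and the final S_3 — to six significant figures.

The integral term ∫_12^41 x^5 dx = 7.91186e+08.
Boundary: ½(f(12) + f(41)) = ½(248832 + 1.15856e+08) = 5.80525e+07.
Running total after boundary: 8.49239e+08.
Order-1 term: 1/12 · (1.41288e+07 − 103680) = 1.16876e+06.
Running total after k=1: 8.50408e+08.
Order-2 term: −1/720 · (100860 − 8640.00) = -128.083.
Running total after k=2: 8.50408e+08.
Order-3 term: 1/30240 · (120.000 − 120.000) = 0.00000.

S_3 ≈ 8.50408e+08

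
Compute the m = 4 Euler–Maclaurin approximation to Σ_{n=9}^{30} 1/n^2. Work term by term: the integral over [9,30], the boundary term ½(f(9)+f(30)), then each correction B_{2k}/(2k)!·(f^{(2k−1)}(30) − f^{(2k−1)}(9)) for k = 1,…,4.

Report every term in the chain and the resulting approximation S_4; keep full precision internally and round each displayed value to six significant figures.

S_4 ≈ 0.0847281

The integral term ∫_9^30 1/x^2 dx = 0.0777778.
½[f(9) + f(30)] = ½[0.0123457 + 0.00111111] = 0.00672840.
Integral + boundary = 0.0845062.
k=1: B_{2}/(2)! × [f^{(1)}(30) − f^{(1)}(9)] = 1/12 × (-7.40741e-05 − (-0.00274348)) = 0.000222451.
Partial sum through k=1: 0.0847286.
k=2: B_{4}/(4)! × [f^{(3)}(30) − f^{(3)}(9)] = −1/720 × (-9.87654e-07 − (-0.000406442)) = -5.63131e-07.
Partial sum through k=2: 0.0847281.
k=3: B_{6}/(6)! × [f^{(5)}(30) − f^{(5)}(9)] = 1/30240 × (-3.29218e-08 − (-0.000150534)) = 4.97689e-09.
Partial sum through k=3: 0.0847281.
k=4: B_{8}/(8)! × [f^{(7)}(30) − f^{(7)}(9)] = −1/1209600 × (-2.04847e-09 − (-0.000104073)) = -8.60375e-11.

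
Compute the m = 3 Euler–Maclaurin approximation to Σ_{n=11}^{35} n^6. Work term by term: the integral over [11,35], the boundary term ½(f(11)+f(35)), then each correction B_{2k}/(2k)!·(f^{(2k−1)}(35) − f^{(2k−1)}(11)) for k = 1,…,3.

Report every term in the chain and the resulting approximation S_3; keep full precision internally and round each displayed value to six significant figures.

S_3 ≈ 1.01347e+10

Integral: ∫_11^35 x^6 dx = 9.18854e+09.
½[f(11) + f(35)] = ½[1.77156e+06 + 1.83827e+09] = 9.20019e+08.
Integral + boundary = 1.01086e+10.
Order-1 term: 1/12 · (3.15131e+08 − 966306) = 2.61804e+07.
Running total after k=1: 1.01347e+10.
Order-2 term: −1/720 · (5.14500e+06 − 159720) = -6924.00.
Running total after k=2: 1.01347e+10.
Order-3 term: 1/30240 · (25200.0 − 7920.00) = 0.571429.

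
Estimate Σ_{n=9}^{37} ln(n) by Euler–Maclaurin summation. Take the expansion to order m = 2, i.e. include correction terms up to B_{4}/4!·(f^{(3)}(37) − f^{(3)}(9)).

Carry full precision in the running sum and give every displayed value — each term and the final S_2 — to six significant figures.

S_2 ≈ 88.7260

The integral term ∫_9^37 ln(x) dx = 85.8289.
Boundary: ½(f(9) + f(37)) = ½(2.19722 + 3.61092) = 2.90407.
Integral + boundary = 88.7330.
Order-1 term: 1/12 · (0.0270270 − 0.111111) = -0.00700701.
Partial sum through k=1: 88.7260.
Order-2 term: −1/720 · (3.94843e-05 − 0.00274348) = 3.75556e-06.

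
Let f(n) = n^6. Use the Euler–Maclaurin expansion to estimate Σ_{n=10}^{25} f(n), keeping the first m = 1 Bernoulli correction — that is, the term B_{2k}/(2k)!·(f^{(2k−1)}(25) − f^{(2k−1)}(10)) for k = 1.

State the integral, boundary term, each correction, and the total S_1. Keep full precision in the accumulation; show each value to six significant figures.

∫_10^25 x^6 dx evaluates to 8.70502e+08.
½[f(10) + f(25)] = ½[1.00000e+06 + 2.44141e+08] = 1.22570e+08.
So far: 9.93073e+08.
Order-1 term: 1/12 · (5.85938e+07 − 600000) = 4.83281e+06.

S_1 ≈ 9.97905e+08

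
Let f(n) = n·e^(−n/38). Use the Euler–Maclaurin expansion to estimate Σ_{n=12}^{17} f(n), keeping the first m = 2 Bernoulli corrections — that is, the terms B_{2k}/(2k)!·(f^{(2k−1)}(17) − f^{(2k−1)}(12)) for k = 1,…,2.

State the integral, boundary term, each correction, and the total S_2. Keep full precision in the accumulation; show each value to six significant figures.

∫_12^17 x·e^(−x/38) dx evaluates to 49.3502.
Endpoint term: (f(12) + f(17))/2 = (8.75056 + 10.8682)/2 = 9.80940.
Integral + boundary = 59.1596.
k=1: B_{2}/(2)! × [f^{(1)}(17) − f^{(1)}(12)] = 1/12 × (0.353302 − 0.498935) = -0.0121361.
Partial sum through k=1: 59.1475.
k=2: B_{4}/(4)! × [f^{(3)}(17) − f^{(3)}(12)] = −1/720 × (0.00113014 − 0.00135551) = 3.13022e-07.

S_2 ≈ 59.1475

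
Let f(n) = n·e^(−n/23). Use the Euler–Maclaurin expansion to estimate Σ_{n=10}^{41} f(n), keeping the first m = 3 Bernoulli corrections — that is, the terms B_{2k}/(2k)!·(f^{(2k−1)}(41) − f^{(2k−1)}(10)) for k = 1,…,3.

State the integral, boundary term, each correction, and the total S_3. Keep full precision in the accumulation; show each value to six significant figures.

∫_10^41 x·e^(−x/23) dx evaluates to 243.792.
Boundary: ½(f(10) + f(41)) = ½(6.47405 + 6.89615) = 6.68510.
Running total after boundary: 250.477.
Correction k=1: B_{2}/2! · (f^{(1)}(41) − f^{(1)}(10)) = 1/12 · (-0.131634 − 0.365925) = -0.0414632.
Running total after k=1: 250.436.
Correction k=2: B_{4}/4! · (f^{(3)}(41) − f^{(3)}(10)) = −1/720 · (0.000387077 − 0.00313939) = 3.82265e-06.
Running total after k=2: 250.436.
Correction k=3: B_{6}/6! · (f^{(5)}(41) − f^{(5)}(10)) = 1/30240 · (1.93382e-06 − 1.05615e-05) = -2.85308e-10.

S_3 ≈ 250.436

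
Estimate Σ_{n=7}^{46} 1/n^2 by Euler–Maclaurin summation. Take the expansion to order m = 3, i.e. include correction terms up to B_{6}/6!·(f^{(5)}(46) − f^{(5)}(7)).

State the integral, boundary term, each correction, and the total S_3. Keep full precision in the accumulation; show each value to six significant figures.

S_3 ≈ 0.132041

∫_7^46 1/x^2 dx evaluates to 0.121118.
Boundary: ½(f(7) + f(46)) = ½(0.0204082 + 0.000472590) = 0.0104404.
Running total after boundary: 0.131558.
k=1: B_{2}/(2)! × [f^{(1)}(46) − f^{(1)}(7)] = 1/12 × (-2.05474e-05 − (-0.00583090)) = 0.000484196.
After k=1: 0.132043.
k=2: B_{4}/(4)! × [f^{(3)}(46) − f^{(3)}(7)] = −1/720 × (-1.16526e-07 − (-0.00142798)) = -1.98314e-06.
After k=2: 0.132041.
k=3: B_{6}/(6)! × [f^{(5)}(46) − f^{(5)}(7)] = 1/30240 × (-1.65207e-09 − (-0.000874271)) = 2.89110e-08.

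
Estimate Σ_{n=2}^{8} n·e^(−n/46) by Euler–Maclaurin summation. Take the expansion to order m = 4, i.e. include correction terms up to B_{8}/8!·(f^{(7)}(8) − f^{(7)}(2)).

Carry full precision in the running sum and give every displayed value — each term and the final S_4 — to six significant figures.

The integral term ∫_2^8 x·e^(−x/46) dx = 26.5780.
½[f(2) + f(8)] = ½[1.91491 + 6.72296] = 4.31893.
Running total after boundary: 30.8970.
Order-1 term: 1/12 · (0.694219 − 0.915825) = -0.0184672.
Partial sum through k=1: 30.8785.
Order-2 term: −1/720 · (0.00112238 − 0.00133777) = 2.99158e-07.
Partial sum through k=2: 30.8785.
Order-3 term: 1/30240 · (9.05804e-07 − 1.05990e-06) = -5.09563e-12.
Partial sum through k=3: 30.8785.
Order-4 term: −1/1209600 · (6.05474e-10 − 7.03012e-10) = 8.06368e-17.

S_4 ≈ 30.8785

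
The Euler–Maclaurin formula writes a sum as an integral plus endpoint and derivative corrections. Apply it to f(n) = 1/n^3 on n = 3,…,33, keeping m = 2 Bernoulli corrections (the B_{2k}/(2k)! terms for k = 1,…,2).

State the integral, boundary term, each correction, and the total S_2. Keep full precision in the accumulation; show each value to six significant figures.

∫_3^33 1/x^3 dx evaluates to 0.0550964.
Endpoint term: (f(3) + f(33))/2 = (0.0370370 + 2.78265e-05)/2 = 0.0185324.
So far: 0.0736289.
Order-1 term: 1/12 · (-2.52968e-06 − (-0.0370370)) = 0.00308621.
Partial sum through k=1: 0.0767151.
Order-2 term: −1/720 · (-4.64588e-08 − (-0.0823045)) = -0.000114312.

S_2 ≈ 0.0766007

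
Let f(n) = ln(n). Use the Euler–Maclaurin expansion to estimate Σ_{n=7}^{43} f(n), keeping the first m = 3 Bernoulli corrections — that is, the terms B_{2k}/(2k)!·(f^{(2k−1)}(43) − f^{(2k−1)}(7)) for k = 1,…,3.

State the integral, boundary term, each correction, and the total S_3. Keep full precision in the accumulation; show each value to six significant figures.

S_3 ≈ 114.954

∫_7^43 ln(x) dx evaluates to 112.110.
½[f(7) + f(43)] = ½[1.94591 + 3.76120] = 2.85356.
So far: 114.964.
Correction k=1: B_{2}/2! · (f^{(1)}(43) − f^{(1)}(7)) = 1/12 · (0.0232558 − 0.142857) = -0.00996678.
After k=1: 114.954.
Correction k=2: B_{4}/4! · (f^{(3)}(43) − f^{(3)}(7)) = −1/720 · (2.51550e-05 − 0.00583090) = 8.06354e-06.
After k=2: 114.954.
Correction k=3: B_{6}/6! · (f^{(5)}(43) − f^{(5)}(7)) = 1/30240 · (1.63256e-07 − 0.00142798) = -4.72160e-08.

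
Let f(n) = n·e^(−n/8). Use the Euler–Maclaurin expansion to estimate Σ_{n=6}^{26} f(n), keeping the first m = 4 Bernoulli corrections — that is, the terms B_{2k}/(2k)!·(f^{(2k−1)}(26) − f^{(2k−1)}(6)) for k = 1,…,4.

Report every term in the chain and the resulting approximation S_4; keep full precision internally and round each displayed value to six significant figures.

S_4 ≈ 44.2625

The integral term ∫_6^26 x·e^(−x/8) dx = 42.3585.
Boundary: ½(f(6) + f(26)) = ½(2.83420 + 1.00813) = 1.92116.
So far: 44.2796.
Order-1 term: 1/12 · (-0.0872420 − 0.118092) = -0.0171111.
After k=1: 44.2625.
Order-2 term: −1/720 · (-0.000151462 − 0.0166066) = 2.32751e-05.
After k=2: 44.2625.
Order-3 term: 1/30240 · (1.65661e-05 − 0.000490126) = -1.56601e-08.
After k=3: 44.2625.
Order-4 term: −1/1209600 · (5.54669e-07 − 1.12621e-05) = 8.85204e-12.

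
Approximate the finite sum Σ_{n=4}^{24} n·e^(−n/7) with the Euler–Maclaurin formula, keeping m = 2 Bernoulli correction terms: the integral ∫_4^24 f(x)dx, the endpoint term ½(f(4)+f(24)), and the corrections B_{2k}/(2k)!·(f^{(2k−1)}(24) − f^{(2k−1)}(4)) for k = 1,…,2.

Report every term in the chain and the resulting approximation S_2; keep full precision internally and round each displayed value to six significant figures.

The integral term ∫_4^24 x·e^(−x/7) dx = 36.4453.
½[f(4) + f(24)] = ½[2.25887 + 0.778398] = 1.51864.
Running total after boundary: 37.9639.
Correction k=1: B_{2}/2! · (f^{(1)}(24) − f^{(1)}(4)) = 1/12 · (-0.0787664 − 0.242022) = -0.0267324.
Partial sum through k=1: 37.9372.
Correction k=2: B_{4}/4! · (f^{(3)}(24) − f^{(3)}(4)) = −1/720 · (-0.000283673 − 0.0279889) = 3.92675e-05.

S_2 ≈ 37.9372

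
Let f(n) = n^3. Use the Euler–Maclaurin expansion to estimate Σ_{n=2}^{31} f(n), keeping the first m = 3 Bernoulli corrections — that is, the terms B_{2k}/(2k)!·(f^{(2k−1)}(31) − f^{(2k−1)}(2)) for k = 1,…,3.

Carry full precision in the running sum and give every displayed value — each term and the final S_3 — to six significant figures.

∫_2^31 x^3 dx evaluates to 230876.
½[f(2) + f(31)] = ½[8.00000 + 29791.0] = 14899.5.
Running total after boundary: 245776.
k=1: B_{2}/(2)! × [f^{(1)}(31) − f^{(1)}(2)] = 1/12 × (2883.00 − 12.0000) = 239.250.
After k=1: 246015.
k=2: B_{4}/(4)! × [f^{(3)}(31) − f^{(3)}(2)] = −1/720 × (6.00000 − 6.00000) = 0.00000.
After k=2: 246015.
k=3: B_{6}/(6)! × [f^{(5)}(31) − f^{(5)}(2)] = 1/30240 × (0.00000 − 0.00000) = 0.00000.

S_3 ≈ 246015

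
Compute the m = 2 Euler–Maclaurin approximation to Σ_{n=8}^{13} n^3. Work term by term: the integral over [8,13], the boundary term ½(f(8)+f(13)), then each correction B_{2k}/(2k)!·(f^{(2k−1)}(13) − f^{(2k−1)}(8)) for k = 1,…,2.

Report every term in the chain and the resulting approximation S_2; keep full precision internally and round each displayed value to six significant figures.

∫_8^13 x^3 dx evaluates to 6116.25.
½[f(8) + f(13)] = ½[512.000 + 2197.00] = 1354.50.
So far: 7470.75.
k=1: B_{2}/(2)! × [f^{(1)}(13) − f^{(1)}(8)] = 1/12 × (507.000 − 192.000) = 26.2500.
After k=1: 7497.00.
k=2: B_{4}/(4)! × [f^{(3)}(13) − f^{(3)}(8)] = −1/720 × (6.00000 − 6.00000) = 0.00000.

S_2 ≈ 7497.00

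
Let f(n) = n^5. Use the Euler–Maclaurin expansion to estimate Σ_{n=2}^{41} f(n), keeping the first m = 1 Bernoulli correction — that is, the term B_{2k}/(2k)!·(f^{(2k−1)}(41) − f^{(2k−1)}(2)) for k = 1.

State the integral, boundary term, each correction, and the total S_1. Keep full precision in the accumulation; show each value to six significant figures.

S_1 ≈ 8.50790e+08

The integral term ∫_2^41 x^5 dx = 7.91684e+08.
Endpoint term: (f(2) + f(41))/2 = (32.0000 + 1.15856e+08)/2 = 5.79281e+07.
So far: 8.49612e+08.
k=1: B_{2}/(2)! × [f^{(1)}(41) − f^{(1)}(2)] = 1/12 × (1.41288e+07 − 80.0000) = 1.17739e+06.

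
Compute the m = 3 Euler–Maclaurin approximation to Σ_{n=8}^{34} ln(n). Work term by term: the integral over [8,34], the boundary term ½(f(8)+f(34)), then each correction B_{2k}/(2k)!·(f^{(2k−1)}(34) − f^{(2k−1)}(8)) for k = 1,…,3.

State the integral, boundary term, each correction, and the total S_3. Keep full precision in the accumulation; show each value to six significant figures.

The integral term ∫_8^34 ln(x) dx = 77.2607.
Boundary: ½(f(8) + f(34)) = ½(2.07944 + 3.52636) = 2.80290.
Running total after boundary: 80.0636.
k=1: B_{2}/(2)! × [f^{(1)}(34) − f^{(1)}(8)] = 1/12 × (0.0294118 − 0.125000) = -0.00796569.
Running total after k=1: 80.0557.
k=2: B_{4}/(4)! × [f^{(3)}(34) − f^{(3)}(8)] = −1/720 × (5.08854e-05 − 0.00390625) = 5.35467e-06.
Running total after k=2: 80.0557.
k=3: B_{6}/(6)! × [f^{(5)}(34) − f^{(5)}(8)] = 1/30240 × (5.28222e-07 − 0.000732422) = -2.42028e-08.

S_3 ≈ 80.0557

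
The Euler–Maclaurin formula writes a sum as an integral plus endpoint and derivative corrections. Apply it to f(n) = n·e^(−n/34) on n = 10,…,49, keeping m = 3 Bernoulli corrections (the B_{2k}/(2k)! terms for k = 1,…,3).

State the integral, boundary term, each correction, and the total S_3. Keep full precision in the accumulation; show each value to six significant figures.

S_3 ≈ 456.450

∫_10^49 x·e^(−x/34) dx evaluates to 446.978.
Endpoint term: (f(10) + f(49))/2 = (7.45189 + 11.5958)/2 = 9.52385.
Running total after boundary: 456.502.
Correction k=1: B_{2}/2! · (f^{(1)}(49) − f^{(1)}(10)) = 1/12 · (-0.104404 − 0.526016) = -0.0525350.
Partial sum through k=1: 456.450.
Correction k=2: B_{4}/4! · (f^{(3)}(49) − f^{(3)}(10)) = −1/720 · (0.000319113 − 0.00174428) = 1.97941e-06.
Partial sum through k=2: 456.450.
Correction k=3: B_{6}/6! · (f^{(5)}(49) − f^{(5)}(10)) = 1/30240 · (6.30225e-07 − 2.62417e-06) = -6.59373e-11.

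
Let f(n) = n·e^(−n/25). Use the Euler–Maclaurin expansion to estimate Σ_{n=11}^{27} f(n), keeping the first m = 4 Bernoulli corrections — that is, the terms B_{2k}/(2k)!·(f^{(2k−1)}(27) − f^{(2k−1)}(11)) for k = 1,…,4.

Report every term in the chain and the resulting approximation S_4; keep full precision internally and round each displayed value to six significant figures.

S_4 ≈ 146.253

∫_11^27 x·e^(−x/25) dx evaluates to 138.159.
½[f(11) + f(27)] = ½[7.08440 + 9.16908] = 8.12674.
So far: 146.285.
Correction k=1: B_{2}/2! · (f^{(1)}(27) − f^{(1)}(11)) = 1/12 · (-0.0271676 − 0.360660) = -0.0323190.
Partial sum through k=1: 146.253.
Correction k=2: B_{4}/4! · (f^{(3)}(27) − f^{(3)}(11)) = −1/720 · (0.00104324 − 0.00263797) = 2.21491e-06.
Partial sum through k=2: 146.253.
Correction k=3: B_{6}/6! · (f^{(5)}(27) − f^{(5)}(11)) = 1/30240 · (3.40791e-06 − 7.51822e-06) = -1.35923e-10.
Partial sum through k=3: 146.253.
Correction k=4: B_{8}/8! · (f^{(7)}(27) − f^{(7)}(11)) = −1/1209600 · (8.23462e-09 − 1.73051e-08) = 7.49875e-15.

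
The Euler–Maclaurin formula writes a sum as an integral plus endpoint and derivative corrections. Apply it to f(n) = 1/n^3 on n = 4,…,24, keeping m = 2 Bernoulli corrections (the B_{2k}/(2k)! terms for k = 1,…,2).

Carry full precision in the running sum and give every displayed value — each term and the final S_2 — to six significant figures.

S_2 ≈ 0.0391861

The integral term ∫_4^24 1/x^3 dx = 0.0303819.
Endpoint term: (f(4) + f(24))/2 = (0.0156250 + 7.23380e-05)/2 = 0.00784867.
Running total after boundary: 0.0382306.
Correction k=1: B_{2}/2! · (f^{(1)}(24) − f^{(1)}(4)) = 1/12 · (-9.04225e-06 − (-0.0117188)) = 0.000975809.
Partial sum through k=1: 0.0392064.
Correction k=2: B_{4}/4! · (f^{(3)}(24) − f^{(3)}(4)) = −1/720 · (-3.13967e-07 − (-0.0146484)) = -2.03446e-05.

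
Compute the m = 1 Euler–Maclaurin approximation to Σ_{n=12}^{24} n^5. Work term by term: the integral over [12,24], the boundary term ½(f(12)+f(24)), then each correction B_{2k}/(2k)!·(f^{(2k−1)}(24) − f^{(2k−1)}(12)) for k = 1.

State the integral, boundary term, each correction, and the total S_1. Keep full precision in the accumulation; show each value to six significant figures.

S_1 ≈ 3.55882e+07

The integral term ∫_12^24 x^5 dx = 3.13528e+07.
Boundary: ½(f(12) + f(24)) = ½(248832 + 7.96262e+06) = 4.10573e+06.
Running total after boundary: 3.54586e+07.
Order-1 term: 1/12 · (1.65888e+06 − 103680) = 129600.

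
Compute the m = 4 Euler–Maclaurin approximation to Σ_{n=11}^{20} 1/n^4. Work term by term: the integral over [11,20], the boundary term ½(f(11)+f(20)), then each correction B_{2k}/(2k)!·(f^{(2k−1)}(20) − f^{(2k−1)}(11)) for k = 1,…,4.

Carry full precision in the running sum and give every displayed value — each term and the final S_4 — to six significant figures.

S_4 ≈ 0.000248005

Integral: ∫_11^20 1/x^4 dx = 0.000208772.
Boundary: ½(f(11) + f(20)) = ½(6.83013e-05 + 6.25000e-06) = 3.72757e-05.
Integral + boundary = 0.000246047.
k=1: B_{2}/(2)! × [f^{(1)}(20) − f^{(1)}(11)] = 1/12 × (-1.25000e-06 − (-2.48369e-05)) = 1.96557e-06.
After k=1: 0.000248013.
k=2: B_{4}/(4)! × [f^{(3)}(20) − f^{(3)}(11)] = −1/720 × (-9.37500e-08 − (-6.15790e-06)) = -8.42243e-09.
After k=2: 0.000248004.
k=3: B_{6}/(6)! × [f^{(5)}(20) − f^{(5)}(11)] = 1/30240 × (-1.31250e-08 − (-2.84994e-06)) = 9.38099e-11.
After k=3: 0.000248005.
k=4: B_{8}/(8)! × [f^{(7)}(20) − f^{(7)}(11)] = −1/1209600 × (-2.95313e-09 − (-2.11979e-06)) = -1.75003e-12.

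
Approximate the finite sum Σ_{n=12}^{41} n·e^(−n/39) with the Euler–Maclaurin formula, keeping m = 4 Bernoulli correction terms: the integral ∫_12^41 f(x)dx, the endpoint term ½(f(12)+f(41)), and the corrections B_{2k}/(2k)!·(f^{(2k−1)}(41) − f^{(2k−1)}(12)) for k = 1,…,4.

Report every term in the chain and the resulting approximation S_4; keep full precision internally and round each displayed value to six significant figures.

∫_12^41 x·e^(−x/39) dx evaluates to 371.789.
Boundary: ½(f(12) + f(41)) = ½(8.82170 + 14.3291) = 11.5754.
So far: 383.365.
Order-1 term: 1/12 · (-0.0179225 − 0.508944) = -0.0439056.
Partial sum through k=1: 383.321.
Order-2 term: −1/720 · (0.000447769 − 0.00130127) = 1.18541e-06.
Partial sum through k=2: 383.321.
Order-3 term: 1/30240 · (5.96529e-07 − 1.49107e-06) = -2.95815e-11.
Partial sum through k=3: 383.321.
Order-4 term: −1/1209600 · (5.90840e-10 − 1.39817e-09) = 6.67434e-16.

S_4 ≈ 383.321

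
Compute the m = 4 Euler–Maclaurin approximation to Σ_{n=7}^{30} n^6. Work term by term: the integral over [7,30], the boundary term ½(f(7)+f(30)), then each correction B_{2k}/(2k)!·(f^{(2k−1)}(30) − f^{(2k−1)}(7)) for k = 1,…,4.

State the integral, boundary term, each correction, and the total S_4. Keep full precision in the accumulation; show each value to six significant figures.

Integral: ∫_7^30 x^6 dx = 3.12417e+09.
Endpoint term: (f(7) + f(30))/2 = (117649 + 7.29000e+08)/2 = 3.64559e+08.
Running total after boundary: 3.48873e+09.
Correction k=1: B_{2}/2! · (f^{(1)}(30) − f^{(1)}(7)) = 1/12 · (1.45800e+08 − 100842) = 1.21416e+07.
Partial sum through k=1: 3.50087e+09.
Correction k=2: B_{4}/4! · (f^{(3)}(30) − f^{(3)}(7)) = −1/720 · (3.24000e+06 − 41160.0) = -4442.83.
Partial sum through k=2: 3.50086e+09.
Correction k=3: B_{6}/6! · (f^{(5)}(30) − f^{(5)}(7)) = 1/30240 · (21600.0 − 5040.00) = 0.547619.
Partial sum through k=3: 3.50086e+09.
Correction k=4: B_{8}/8! · (f^{(7)}(30) − f^{(7)}(7)) = −1/1209600 · (0.00000 − 0.00000) = 0.00000.

S_4 ≈ 3.50086e+09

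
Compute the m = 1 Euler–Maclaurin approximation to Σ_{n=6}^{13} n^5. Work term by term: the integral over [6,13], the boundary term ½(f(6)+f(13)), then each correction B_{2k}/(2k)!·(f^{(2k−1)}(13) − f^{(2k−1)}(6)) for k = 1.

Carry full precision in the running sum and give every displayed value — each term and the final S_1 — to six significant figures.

S_1 ≈ 997587

Integral: ∫_6^13 x^5 dx = 796692.
Boundary: ½(f(6) + f(13)) = ½(7776.00 + 371293) = 189534.
So far: 986227.
Order-1 term: 1/12 · (142805 − 6480.00) = 11360.4.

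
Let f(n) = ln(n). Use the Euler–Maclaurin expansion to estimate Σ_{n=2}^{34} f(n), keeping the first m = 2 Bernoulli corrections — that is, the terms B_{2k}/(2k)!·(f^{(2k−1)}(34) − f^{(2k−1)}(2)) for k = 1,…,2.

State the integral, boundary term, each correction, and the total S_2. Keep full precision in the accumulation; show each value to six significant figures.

∫_2^34 ln(x) dx evaluates to 86.5100.
½[f(2) + f(34)] = ½[0.693147 + 3.52636] = 2.10975.
So far: 88.6197.
Correction k=1: B_{2}/2! · (f^{(1)}(34) − f^{(1)}(2)) = 1/12 · (0.0294118 − 0.500000) = -0.0392157.
After k=1: 88.5805.
Correction k=2: B_{4}/4! · (f^{(3)}(34) − f^{(3)}(2)) = −1/720 · (5.08854e-05 − 0.250000) = 0.000347152.

S_2 ≈ 88.5808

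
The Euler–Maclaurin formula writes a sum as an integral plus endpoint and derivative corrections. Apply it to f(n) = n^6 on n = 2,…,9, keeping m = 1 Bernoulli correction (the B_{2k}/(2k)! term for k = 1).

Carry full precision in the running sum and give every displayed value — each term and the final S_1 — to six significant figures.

S_1 ≈ 978524

Integral: ∫_2^9 x^6 dx = 683263.
½[f(2) + f(9)] = ½[64.0000 + 531441] = 265752.
So far: 949016.
Order-1 term: 1/12 · (354294 − 192.000) = 29508.5.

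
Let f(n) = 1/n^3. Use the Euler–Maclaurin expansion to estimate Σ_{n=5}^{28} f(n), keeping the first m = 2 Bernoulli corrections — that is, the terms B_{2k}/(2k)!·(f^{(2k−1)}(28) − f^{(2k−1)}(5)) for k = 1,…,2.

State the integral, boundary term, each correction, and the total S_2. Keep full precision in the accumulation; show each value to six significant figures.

The integral term ∫_5^28 1/x^3 dx = 0.0193622.
½[f(5) + f(28)] = ½[0.00800000 + 4.55539e-05] = 0.00402278.
Integral + boundary = 0.0233850.
Correction k=1: B_{2}/2! · (f^{(1)}(28) − f^{(1)}(5)) = 1/12 · (-4.88078e-06 − (-0.00480000)) = 0.000399593.
Running total after k=1: 0.0237846.
Correction k=2: B_{4}/4! · (f^{(3)}(28) − f^{(3)}(5)) = −1/720 · (-1.24510e-07 − (-0.00384000)) = -5.33316e-06.

S_2 ≈ 0.0237793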